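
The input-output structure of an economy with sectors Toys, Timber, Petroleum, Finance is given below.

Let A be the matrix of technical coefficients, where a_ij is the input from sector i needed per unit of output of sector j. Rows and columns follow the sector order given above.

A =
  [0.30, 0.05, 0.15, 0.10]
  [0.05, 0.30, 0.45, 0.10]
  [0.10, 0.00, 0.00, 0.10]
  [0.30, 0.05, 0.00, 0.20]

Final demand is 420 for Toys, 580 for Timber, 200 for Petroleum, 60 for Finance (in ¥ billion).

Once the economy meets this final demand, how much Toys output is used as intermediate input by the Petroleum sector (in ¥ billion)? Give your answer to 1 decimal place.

z_13 = 49.1

I − A =
  [   0.70    -0.05    -0.15    -0.10]
  [  -0.05     0.70    -0.45    -0.10]
  [  -0.10     0.00     1.00    -0.10]
  [  -0.30    -0.05     0.00     0.80]
Compute the cofactors C_ij = (−1)^(i+j)·(3×3 minor ij) of I−A; the adjugate is their transpose:
adj(I−A) = Cᵀ =
  [ 0.552750   0.045750   0.103500   0.087750]
  [ 0.119500   0.513500   0.249000   0.110250]
  [ 0.076750   0.009500   0.363750   0.056250]
  [ 0.214750   0.049250   0.054375   0.474750]
det(I−A) = Σ_j (I−A)_1j·C_1j = (0.70)(0.552750) + (-0.05)(0.119500) + (-0.15)(0.076750) + (-0.10)(0.214750) = 0.3479625
(I − A)⁻¹ = adj(I−A) / det(I−A) ≈
  [   1.5885     0.1315     0.2974     0.2522]
  [   0.3434     1.4757     0.7156     0.3168]
  [   0.2206     0.0273     1.0454     0.1617]
  [   0.6172     0.1415     0.1563     1.3644]
First solve x = (I − A)⁻¹ d = adj(I−A)·d / det(I−A); in particular x_3 = (0.076750·420 + 0.009500·580 + 0.363750·200 + 0.056250·60) / 0.3479625 = 113.87 / 0.3479625 ≈ 327.248.
Intermediate flow from 1 to 3: z_13 = a_13 · x_3 = 0.15 × 113.87 / 0.3479625 = 17.0805 / 0.3479625 ≈ 49.1.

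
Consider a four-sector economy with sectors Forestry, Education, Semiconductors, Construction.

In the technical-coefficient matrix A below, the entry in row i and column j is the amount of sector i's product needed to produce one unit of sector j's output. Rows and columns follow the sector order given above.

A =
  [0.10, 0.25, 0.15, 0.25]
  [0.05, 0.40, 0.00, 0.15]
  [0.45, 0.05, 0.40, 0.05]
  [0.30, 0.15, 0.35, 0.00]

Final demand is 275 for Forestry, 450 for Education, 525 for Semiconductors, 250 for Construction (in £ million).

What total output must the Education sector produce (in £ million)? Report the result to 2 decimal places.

I − A =
  [   0.90    -0.25    -0.15    -0.25]
  [  -0.05     0.60     0.00    -0.15]
  [  -0.45    -0.05     0.60    -0.05]
  [  -0.30    -0.15    -0.35     1.00]
Compute the cofactors C_ij = (−1)^(i+j)·(3×3 minor ij) of I−A; the adjugate is their transpose:
adj(I−A) = Cᵀ =
  [ 0.333375   0.181125   0.152250   0.118125]
  [ 0.079750   0.370125   0.065875   0.078750]
  [ 0.274000   0.181125   0.449125   0.118125]
  [ 0.207875   0.173250   0.212750   0.275625]
det(I−A) = Σ_j (I−A)_1j·C_1j = (0.90)(0.333375) + (-0.25)(0.079750) + (-0.15)(0.274000) + (-0.25)(0.207875) = 0.18703125
(I − A)⁻¹ = adj(I−A) / det(I−A) ≈
  [   1.7825     0.9684     0.8140     0.6316]
  [   0.4264     1.9789     0.3522     0.4211]
  [   1.4650     0.9684     2.4013     0.6316]
  [   1.1114     0.9263     1.1375     1.4737]
x = (I − A)⁻¹ d = adj(I−A)·d / det(I−A), with det(I−A) = 0.18703125:
  x_1 = (0.333375·275 + 0.181125·450 + 0.152250·525 + 0.118125·250) / 0.18703125 = 282.646875 / 0.18703125 ≈ 1511.23
  x_2 = (0.079750·275 + 0.370125·450 + 0.065875·525 + 0.078750·250) / 0.18703125 = 242.759375 / 0.18703125 ≈ 1297.96
  x_3 = (0.274000·275 + 0.181125·450 + 0.449125·525 + 0.118125·250) / 0.18703125 = 422.178125 / 0.18703125 ≈ 2257.26
  x_4 = (0.207875·275 + 0.173250·450 + 0.212750·525 + 0.275625·250) / 0.18703125 = 315.728125 / 0.18703125 ≈ 1688.10

x_2 = 1297.96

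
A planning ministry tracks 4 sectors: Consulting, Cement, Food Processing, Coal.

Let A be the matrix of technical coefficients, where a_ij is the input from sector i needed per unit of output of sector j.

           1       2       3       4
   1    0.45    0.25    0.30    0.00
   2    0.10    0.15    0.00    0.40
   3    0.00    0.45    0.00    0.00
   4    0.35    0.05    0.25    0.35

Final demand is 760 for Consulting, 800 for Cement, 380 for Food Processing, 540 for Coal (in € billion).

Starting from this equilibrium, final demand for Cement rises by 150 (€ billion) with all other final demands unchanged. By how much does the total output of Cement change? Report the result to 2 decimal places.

Δx_2 = 283.43

I − A =
  [   0.55    -0.25    -0.30     0.00]
  [  -0.10     0.85     0.00    -0.40]
  [   0.00    -0.45     1.00     0.00]
  [  -0.35    -0.05    -0.25     0.65]
Compute the cofactors C_ij = (−1)^(i+j)·(3×3 minor ij) of I−A; the adjugate is their transpose:
adj(I−A) = Cᵀ =
  [ 0.487500   0.250250   0.184750   0.154000]
  [ 0.205000   0.357500   0.116500   0.220000]
  [ 0.092250   0.160875   0.241625   0.099000]
  [ 0.313750   0.224125   0.201375   0.429000]
det(I−A) = Σ_j (I−A)_1j·C_1j = (0.55)(0.487500) + (-0.25)(0.205000) + (-0.30)(0.092250) + (0.00)(0.313750) = 0.1892
(I − A)⁻¹ = adj(I−A) / det(I−A) ≈
  [   2.5766     1.3227     0.9765     0.8140]
  [   1.0835     1.8895     0.6158     1.1628]
  [   0.4876     0.8503     1.2771     0.5233]
  [   1.6583     1.1846     1.0643     2.2674]
Δx = (I − A)⁻¹ Δd with Δd having +150 in the Cement component and 0 elsewhere.
So Δx_2 = L_22 · (+150), where L_22 = adj(I−A)_22 / det(I−A) = 0.357500 / 0.1892.
Δx_2 = 0.357500 × (+150) / 0.1892 = 53.625 / 0.1892 ≈ 283.43.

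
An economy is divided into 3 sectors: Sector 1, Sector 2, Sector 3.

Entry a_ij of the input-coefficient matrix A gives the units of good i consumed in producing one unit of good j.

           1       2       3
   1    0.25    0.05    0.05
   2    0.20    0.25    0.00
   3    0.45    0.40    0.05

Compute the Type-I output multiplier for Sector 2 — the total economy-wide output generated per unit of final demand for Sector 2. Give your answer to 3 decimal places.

m_2 = 2.143

I − A =
  [   0.75    -0.05    -0.05]
  [  -0.20     0.75     0.00]
  [  -0.45    -0.40     0.95]
Cofactors of I−A, C_ij = (−1)^(i+j)·(minor ij) (rows/columns in the sector order above):
  C_11 = (0.75)(0.95) − (0.00)(-0.40) = 0.7125
  C_12 = −[(-0.20)(0.95) − (0.00)(-0.45)] = 0.1900
  C_13 = (-0.20)(-0.40) − (0.75)(-0.45) = 0.4175
  C_21 = −[(-0.05)(0.95) − (-0.05)(-0.40)] = 0.0675
  C_22 = (0.75)(0.95) − (-0.05)(-0.45) = 0.6900
  C_23 = −[(0.75)(-0.40) − (-0.05)(-0.45)] = 0.3225
  C_31 = (-0.05)(0.00) − (-0.05)(0.75) = 0.0375
  C_32 = −[(0.75)(0.00) − (-0.05)(-0.20)] = 0.0100
  C_33 = (0.75)(0.75) − (-0.05)(-0.20) = 0.5525
det(I−A) = Σ_j (I−A)_1j·C_1j = (0.75)(0.7125) + (-0.05)(0.1900) + (-0.05)(0.4175) = 0.5040
adj(I−A) = Cᵀ =
  [ 0.7125   0.0675   0.0375]
  [ 0.1900   0.6900   0.0100]
  [ 0.4175   0.3225   0.5525]
(I − A)⁻¹ = adj(I−A) / det(I−A) ≈
  [   1.4137     0.1339     0.0744]
  [   0.3770     1.3690     0.0198]
  [   0.8284     0.6399     1.0962]
The output multiplier for sector j is the column-j sum of the Leontief inverse (I − A)⁻¹ = adj(I−A) / det(I−A).
Column 2 of adj(I−A): (0.0675, 0.6900, 0.3225); det(I−A) = 0.5040.
m_2 = (0.0675 + 0.6900 + 0.3225) / 0.5040 = 1.08 / 0.5040 ≈ 2.143.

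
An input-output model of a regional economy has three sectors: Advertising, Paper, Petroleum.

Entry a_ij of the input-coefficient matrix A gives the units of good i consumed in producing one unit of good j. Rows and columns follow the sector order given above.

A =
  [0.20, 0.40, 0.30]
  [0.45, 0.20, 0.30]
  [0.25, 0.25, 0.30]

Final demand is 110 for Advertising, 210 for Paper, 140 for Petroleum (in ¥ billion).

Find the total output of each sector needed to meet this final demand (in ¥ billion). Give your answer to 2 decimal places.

I − A =
  [   0.80    -0.40    -0.30]
  [  -0.45     0.80    -0.30]
  [  -0.25    -0.25     0.70]
Cofactors of I−A, C_ij = (−1)^(i+j)·(minor ij) (rows/columns in the sector order above):
  C_11 = (0.80)(0.70) − (-0.30)(-0.25) = 0.4850
  C_12 = −[(-0.45)(0.70) − (-0.30)(-0.25)] = 0.3900
  C_13 = (-0.45)(-0.25) − (0.80)(-0.25) = 0.3125
  C_21 = −[(-0.40)(0.70) − (-0.30)(-0.25)] = 0.3550
  C_22 = (0.80)(0.70) − (-0.30)(-0.25) = 0.4850
  C_23 = −[(0.80)(-0.25) − (-0.40)(-0.25)] = 0.3000
  C_31 = (-0.40)(-0.30) − (-0.30)(0.80) = 0.3600
  C_32 = −[(0.80)(-0.30) − (-0.30)(-0.45)] = 0.3750
  C_33 = (0.80)(0.80) − (-0.40)(-0.45) = 0.4600
det(I−A) = Σ_j (I−A)_1j·C_1j = (0.80)(0.4850) + (-0.40)(0.3900) + (-0.30)(0.3125) = 0.13825
adj(I−A) = Cᵀ =
  [ 0.4850   0.3550   0.3600]
  [ 0.3900   0.4850   0.3750]
  [ 0.3125   0.3000   0.4600]
(I − A)⁻¹ = adj(I−A) / det(I−A) ≈
  [   3.5081     2.5678     2.6040]
  [   2.8210     3.5081     2.7125]
  [   2.2604     2.1700     3.3273]
x = (I − A)⁻¹ d = adj(I−A)·d / det(I−A), with det(I−A) = 0.13825:
  x_1 = (0.4850·110 + 0.3550·210 + 0.3600·140) / 0.13825 = 178.30 / 0.13825 ≈ 1289.69
  x_2 = (0.3900·110 + 0.4850·210 + 0.3750·140) / 0.13825 = 197.25 / 0.13825 ≈ 1426.76
  x_3 = (0.3125·110 + 0.3000·210 + 0.4600·140) / 0.13825 = 161.775 / 0.13825 ≈ 1170.16

x_1 = 1289.69, x_2 = 1426.76, x_3 = 1170.16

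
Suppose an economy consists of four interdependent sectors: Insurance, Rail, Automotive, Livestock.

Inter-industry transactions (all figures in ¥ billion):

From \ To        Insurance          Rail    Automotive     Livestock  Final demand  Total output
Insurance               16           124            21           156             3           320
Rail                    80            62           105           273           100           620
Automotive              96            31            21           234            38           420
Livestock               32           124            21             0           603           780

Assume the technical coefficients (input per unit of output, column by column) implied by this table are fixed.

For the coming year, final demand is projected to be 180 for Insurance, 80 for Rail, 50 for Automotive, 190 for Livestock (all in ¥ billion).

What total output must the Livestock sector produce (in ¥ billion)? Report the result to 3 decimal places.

Technical coefficients a_ij = z_ij / X_j:
  a_11 = 16/320 = 0.05, a_21 = 80/320 = 0.25, a_31 = 96/320 = 0.30, a_41 = 32/320 = 0.10
  a_12 = 124/620 = 0.20, a_22 = 62/620 = 0.10, a_32 = 31/620 = 0.05, a_42 = 124/620 = 0.20
  a_13 = 21/420 = 0.05, a_23 = 105/420 = 0.25, a_33 = 21/420 = 0.05, a_43 = 21/420 = 0.05
  a_14 = 156/780 = 0.20, a_24 = 273/780 = 0.35, a_34 = 234/780 = 0.30, a_44 = 0/780 = 0.00
I − A =
  [   0.95    -0.20    -0.05    -0.20]
  [  -0.25     0.90    -0.25    -0.35]
  [  -0.30    -0.05     0.95    -0.30]
  [  -0.10    -0.20    -0.05     1.00]
Compute the cofactors C_ij = (−1)^(i+j)·(3×3 minor ij) of I−A; the adjugate is their transpose:
adj(I−A) = Cᵀ =
  [ 0.746625   0.231000   0.114000   0.264375]
  [ 0.354750   0.849750   0.265875   0.448125]
  [ 0.305250   0.181500   0.703500   0.335625]
  [ 0.160875   0.202125   0.099750   0.723750]
det(I−A) = Σ_j (I−A)_1j·C_1j = (0.95)(0.746625) + (-0.20)(0.354750) + (-0.05)(0.305250) + (-0.20)(0.160875) = 0.59090625
(I − A)⁻¹ = adj(I−A) / det(I−A) ≈
  [   1.2635     0.3909     0.1929     0.4474]
  [   0.6003     1.4380     0.4499     0.7584]
  [   0.5166     0.3072     1.1905     0.5680]
  [   0.2723     0.3421     0.1688     1.2248]
x = (I − A)⁻¹ d = adj(I−A)·d / det(I−A), with det(I−A) = 0.59090625:
  x_1 = (0.746625·180 + 0.231000·80 + 0.114000·50 + 0.264375·190) / 0.59090625 = 208.80375 / 0.59090625 ≈ 353.362
  x_2 = (0.354750·180 + 0.849750·80 + 0.265875·50 + 0.448125·190) / 0.59090625 = 230.2725 / 0.59090625 ≈ 389.694
  x_3 = (0.305250·180 + 0.181500·80 + 0.703500·50 + 0.335625·190) / 0.59090625 = 168.40875 / 0.59090625 ≈ 285.001
  x_4 = (0.160875·180 + 0.202125·80 + 0.099750·50 + 0.723750·190) / 0.59090625 = 187.6275 / 0.59090625 ≈ 317.525

x_4 = 317.525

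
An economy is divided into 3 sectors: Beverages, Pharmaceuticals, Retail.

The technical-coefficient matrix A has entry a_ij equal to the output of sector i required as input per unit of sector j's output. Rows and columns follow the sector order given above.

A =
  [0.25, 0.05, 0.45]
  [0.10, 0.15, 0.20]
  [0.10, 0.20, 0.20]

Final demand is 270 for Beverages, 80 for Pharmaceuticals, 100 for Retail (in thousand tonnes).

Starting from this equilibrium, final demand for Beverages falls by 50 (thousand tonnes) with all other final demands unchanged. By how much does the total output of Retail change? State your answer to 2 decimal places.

I − A =
  [   0.75    -0.05    -0.45]
  [  -0.10     0.85    -0.20]
  [  -0.10    -0.20     0.80]
Cofactors of I−A, C_ij = (−1)^(i+j)·(minor ij) (rows/columns in the sector order above):
  C_11 = (0.85)(0.80) − (-0.20)(-0.20) = 0.6400
  C_12 = −[(-0.10)(0.80) − (-0.20)(-0.10)] = 0.1000
  C_13 = (-0.10)(-0.20) − (0.85)(-0.10) = 0.1050
  C_21 = −[(-0.05)(0.80) − (-0.45)(-0.20)] = 0.1300
  C_22 = (0.75)(0.80) − (-0.45)(-0.10) = 0.5550
  C_23 = −[(0.75)(-0.20) − (-0.05)(-0.10)] = 0.1550
  C_31 = (-0.05)(-0.20) − (-0.45)(0.85) = 0.3925
  C_32 = −[(0.75)(-0.20) − (-0.45)(-0.10)] = 0.1950
  C_33 = (0.75)(0.85) − (-0.05)(-0.10) = 0.6325
det(I−A) = Σ_j (I−A)_1j·C_1j = (0.75)(0.6400) + (-0.05)(0.1000) + (-0.45)(0.1050) = 0.42775
adj(I−A) = Cᵀ =
  [ 0.6400   0.1300   0.3925]
  [ 0.1000   0.5550   0.1950]
  [ 0.1050   0.1550   0.6325]
(I − A)⁻¹ = adj(I−A) / det(I−A) ≈
  [   1.4962     0.3039     0.9176]
  [   0.2338     1.2975     0.4559]
  [   0.2455     0.3624     1.4787]
Δx = (I − A)⁻¹ Δd with Δd having -50 in the Beverages component and 0 elsewhere.
So Δx_3 = L_31 · (-50), where L_31 = adj(I−A)_31 / det(I−A) = 0.1050 / 0.42775.
Δx_3 = 0.1050 × (-50) / 0.42775 = -5.25 / 0.42775 ≈ -12.27.

Δx_3 = -12.27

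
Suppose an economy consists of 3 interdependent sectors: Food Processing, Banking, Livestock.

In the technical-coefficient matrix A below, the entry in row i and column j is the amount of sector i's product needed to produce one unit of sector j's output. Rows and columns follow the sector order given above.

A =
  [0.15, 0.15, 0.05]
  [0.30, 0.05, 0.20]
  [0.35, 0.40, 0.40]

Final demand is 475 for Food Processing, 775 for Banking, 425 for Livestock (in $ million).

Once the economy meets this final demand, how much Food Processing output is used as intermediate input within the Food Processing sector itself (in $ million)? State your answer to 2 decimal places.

z_FF = 147.71

I − A =
  [   0.85    -0.15    -0.05]
  [  -0.30     0.95    -0.20]
  [  -0.35    -0.40     0.60]
Cofactors of I−A, C_ij = (−1)^(i+j)·(minor ij) (rows/columns in the sector order above):
  C_11 = (0.95)(0.60) − (-0.20)(-0.40) = 0.4900
  C_12 = −[(-0.30)(0.60) − (-0.20)(-0.35)] = 0.2500
  C_13 = (-0.30)(-0.40) − (0.95)(-0.35) = 0.4525
  C_21 = −[(-0.15)(0.60) − (-0.05)(-0.40)] = 0.1100
  C_22 = (0.85)(0.60) − (-0.05)(-0.35) = 0.4925
  C_23 = −[(0.85)(-0.40) − (-0.15)(-0.35)] = 0.3925
  C_31 = (-0.15)(-0.20) − (-0.05)(0.95) = 0.0775
  C_32 = −[(0.85)(-0.20) − (-0.05)(-0.30)] = 0.1850
  C_33 = (0.85)(0.95) − (-0.15)(-0.30) = 0.7625
det(I−A) = Σ_j (I−A)_1j·C_1j = (0.85)(0.4900) + (-0.15)(0.2500) + (-0.05)(0.4525) = 0.356375
adj(I−A) = Cᵀ =
  [ 0.4900   0.1100   0.0775]
  [ 0.2500   0.4925   0.1850]
  [ 0.4525   0.3925   0.7625]
(I − A)⁻¹ = adj(I−A) / det(I−A) ≈
  [   1.3750     0.3087     0.2175]
  [   0.7015     1.3820     0.5191]
  [   1.2697     1.1014     2.1396]
First solve x = (I − A)⁻¹ d = adj(I−A)·d / det(I−A); in particular x_F = (0.4900·475 + 0.1100·775 + 0.0775·425) / 0.356375 = 350.9375 / 0.356375 ≈ 984.7422.
Intermediate flow from F to F: z_FF = a_FF · x_F = 0.15 × 350.9375 / 0.356375 = 52.640625 / 0.356375 ≈ 147.71.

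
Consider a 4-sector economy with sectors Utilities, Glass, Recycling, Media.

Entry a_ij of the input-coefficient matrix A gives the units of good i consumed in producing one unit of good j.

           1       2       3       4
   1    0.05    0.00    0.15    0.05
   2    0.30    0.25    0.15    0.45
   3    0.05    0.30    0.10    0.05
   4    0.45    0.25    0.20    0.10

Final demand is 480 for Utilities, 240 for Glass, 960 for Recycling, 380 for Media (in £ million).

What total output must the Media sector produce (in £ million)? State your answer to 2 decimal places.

x_4 = 1946.58

I − A =
  [   0.95     0.00    -0.15    -0.05]
  [  -0.30     0.75    -0.15    -0.45]
  [  -0.05    -0.30     0.90    -0.05]
  [  -0.45    -0.25    -0.20     0.90]
Compute the cofactors C_ij = (−1)^(i+j)·(3×3 minor ij) of I−A; the adjugate is their transpose:
adj(I−A) = Cᵀ =
  [ 0.429375   0.056625   0.093750   0.057375]
  [ 0.436875   0.729125   0.284250   0.404625]
  [ 0.190500   0.262250   0.513750   0.170250]
  [ 0.378375   0.289125   0.240000   0.579375]
det(I−A) = Σ_j (I−A)_1j·C_1j = (0.95)(0.429375) + (0.00)(0.436875) + (-0.15)(0.190500) + (-0.05)(0.378375) = 0.3604125
(I − A)⁻¹ = adj(I−A) / det(I−A) ≈
  [   1.1913     0.1571     0.2601     0.1592]
  [   1.2122     2.0230     0.7887     1.1227]
  [   0.5286     0.7276     1.4255     0.4724]
  [   1.0498     0.8022     0.6659     1.6075]
x = (I − A)⁻¹ d = adj(I−A)·d / det(I−A), with det(I−A) = 0.3604125:
  x_1 = (0.429375·480 + 0.056625·240 + 0.093750·960 + 0.057375·380) / 0.3604125 = 331.4925 / 0.3604125 ≈ 919.76
  x_2 = (0.436875·480 + 0.729125·240 + 0.284250·960 + 0.404625·380) / 0.3604125 = 811.3275 / 0.3604125 ≈ 2251.11
  x_3 = (0.190500·480 + 0.262250·240 + 0.513750·960 + 0.170250·380) / 0.3604125 = 712.275 / 0.3604125 ≈ 1976.28
  x_4 = (0.378375·480 + 0.289125·240 + 0.240000·960 + 0.579375·380) / 0.3604125 = 701.5725 / 0.3604125 ≈ 1946.58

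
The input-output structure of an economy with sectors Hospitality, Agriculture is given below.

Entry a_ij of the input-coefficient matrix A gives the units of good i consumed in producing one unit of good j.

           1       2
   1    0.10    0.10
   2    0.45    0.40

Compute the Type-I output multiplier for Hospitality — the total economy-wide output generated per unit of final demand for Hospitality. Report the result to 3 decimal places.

m_1 = 2.121

I − A =
  [   0.90    -0.10]
  [  -0.45     0.60]
det(I−A) = (0.90)(0.60) − (-0.10)(-0.45) = 0.4950
adj(I−A) = [[0.60, 0.10], [0.45, 0.90]]
(I − A)⁻¹ = adj(I−A) / det(I−A) ≈
  [   1.2121     0.2020]
  [   0.9091     1.8182]
The output multiplier for sector j is the column-j sum of the Leontief inverse (I − A)⁻¹ = adj(I−A) / det(I−A).
Column 1 of adj(I−A): (0.60, 0.45); det(I−A) = 0.4950.
m_1 = (0.60 + 0.45) / 0.4950 = 1.05 / 0.4950 ≈ 2.121.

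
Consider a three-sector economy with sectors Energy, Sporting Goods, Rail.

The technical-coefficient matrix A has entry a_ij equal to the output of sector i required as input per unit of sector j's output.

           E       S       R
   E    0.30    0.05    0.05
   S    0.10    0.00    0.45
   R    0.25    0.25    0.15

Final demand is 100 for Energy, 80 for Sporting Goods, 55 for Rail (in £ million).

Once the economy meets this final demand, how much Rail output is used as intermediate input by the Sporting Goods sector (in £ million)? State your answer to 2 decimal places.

z_RS = 42.60

I − A =
  [   0.70    -0.05    -0.05]
  [  -0.10     1.00    -0.45]
  [  -0.25    -0.25     0.85]
Cofactors of I−A, C_ij = (−1)^(i+j)·(minor ij) (rows/columns in the sector order above):
  C_11 = (1.00)(0.85) − (-0.45)(-0.25) = 0.7375
  C_12 = −[(-0.10)(0.85) − (-0.45)(-0.25)] = 0.1975
  C_13 = (-0.10)(-0.25) − (1.00)(-0.25) = 0.2750
  C_21 = −[(-0.05)(0.85) − (-0.05)(-0.25)] = 0.0550
  C_22 = (0.70)(0.85) − (-0.05)(-0.25) = 0.5825
  C_23 = −[(0.70)(-0.25) − (-0.05)(-0.25)] = 0.1875
  C_31 = (-0.05)(-0.45) − (-0.05)(1.00) = 0.0725
  C_32 = −[(0.70)(-0.45) − (-0.05)(-0.10)] = 0.3200
  C_33 = (0.70)(1.00) − (-0.05)(-0.10) = 0.6950
det(I−A) = Σ_j (I−A)_1j·C_1j = (0.70)(0.7375) + (-0.05)(0.1975) + (-0.05)(0.2750) = 0.492625
adj(I−A) = Cᵀ =
  [ 0.7375   0.0550   0.0725]
  [ 0.1975   0.5825   0.3200]
  [ 0.2750   0.1875   0.6950]
(I − A)⁻¹ = adj(I−A) / det(I−A) ≈
  [   1.4971     0.1116     0.1472]
  [   0.4009     1.1824     0.6496]
  [   0.5582     0.3806     1.4108]
First solve x = (I − A)⁻¹ d = adj(I−A)·d / det(I−A); in particular x_S = (0.1975·100 + 0.5825·80 + 0.3200·55) / 0.492625 = 83.95 / 0.492625 ≈ 170.4136.
Intermediate flow from R to S: z_RS = a_RS · x_S = 0.25 × 83.95 / 0.492625 = 20.9875 / 0.492625 ≈ 42.60.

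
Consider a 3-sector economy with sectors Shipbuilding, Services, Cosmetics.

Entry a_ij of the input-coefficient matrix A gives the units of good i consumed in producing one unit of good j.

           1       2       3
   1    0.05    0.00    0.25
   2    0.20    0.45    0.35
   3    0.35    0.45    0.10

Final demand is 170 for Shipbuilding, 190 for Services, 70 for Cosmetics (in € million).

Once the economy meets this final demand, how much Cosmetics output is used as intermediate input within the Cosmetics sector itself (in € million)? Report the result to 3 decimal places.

z_33 = 66.330

I − A =
  [   0.95     0.00    -0.25]
  [  -0.20     0.55    -0.35]
  [  -0.35    -0.45     0.90]
Cofactors of I−A, C_ij = (−1)^(i+j)·(minor ij) (rows/columns in the sector order above):
  C_11 = (0.55)(0.90) − (-0.35)(-0.45) = 0.3375
  C_12 = −[(-0.20)(0.90) − (-0.35)(-0.35)] = 0.3025
  C_13 = (-0.20)(-0.45) − (0.55)(-0.35) = 0.2825
  C_21 = −[(0.00)(0.90) − (-0.25)(-0.45)] = 0.1125
  C_22 = (0.95)(0.90) − (-0.25)(-0.35) = 0.7675
  C_23 = −[(0.95)(-0.45) − (0.00)(-0.35)] = 0.4275
  C_31 = (0.00)(-0.35) − (-0.25)(0.55) = 0.1375
  C_32 = −[(0.95)(-0.35) − (-0.25)(-0.20)] = 0.3825
  C_33 = (0.95)(0.55) − (0.00)(-0.20) = 0.5225
det(I−A) = Σ_j (I−A)_1j·C_1j = (0.95)(0.3375) + (0.00)(0.3025) + (-0.25)(0.2825) = 0.2500
adj(I−A) = Cᵀ =
  [ 0.3375   0.1125   0.1375]
  [ 0.3025   0.7675   0.3825]
  [ 0.2825   0.4275   0.5225]
(I − A)⁻¹ = adj(I−A) / det(I−A) ≈
  [   1.3500     0.4500     0.5500]
  [   1.2100     3.0700     1.5300]
  [   1.1300     1.7100     2.0900]
First solve x = (I − A)⁻¹ d = adj(I−A)·d / det(I−A); in particular x_3 = (0.2825·170 + 0.4275·190 + 0.5225·70) / 0.2500 = 165.825 / 0.2500 = 663.30000.
Intermediate flow from 3 to 3: z_33 = a_33 · x_3 = 0.10 × 165.825 / 0.2500 = 16.5825 / 0.2500 = 66.330.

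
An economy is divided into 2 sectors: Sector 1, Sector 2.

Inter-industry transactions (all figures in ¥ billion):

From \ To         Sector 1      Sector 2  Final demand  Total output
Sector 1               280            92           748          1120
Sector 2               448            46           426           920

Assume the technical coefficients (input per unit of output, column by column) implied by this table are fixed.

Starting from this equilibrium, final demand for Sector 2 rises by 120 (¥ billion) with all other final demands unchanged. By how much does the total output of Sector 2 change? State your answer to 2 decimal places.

Technical coefficients a_ij = z_ij / X_j:
  a_11 = 280/1120 = 0.25, a_21 = 448/1120 = 0.40
  a_12 = 92/920 = 0.10, a_22 = 46/920 = 0.05
I − A =
  [   0.75    -0.10]
  [  -0.40     0.95]
det(I−A) = (0.75)(0.95) − (-0.10)(-0.40) = 0.6725
adj(I−A) = [[0.95, 0.10], [0.40, 0.75]]
(I − A)⁻¹ = adj(I−A) / det(I−A) ≈
  [   1.4126     0.1487]
  [   0.5948     1.1152]
Δx = (I − A)⁻¹ Δd with Δd having +120 in the Sector 2 component and 0 elsewhere.
So Δx_2 = L_22 · (+120), where L_22 = adj(I−A)_22 / det(I−A) = 0.75 / 0.6725.
Δx_2 = 0.75 × (+120) / 0.6725 = 90.00 / 0.6725 ≈ 133.83.

Δx_2 = 133.83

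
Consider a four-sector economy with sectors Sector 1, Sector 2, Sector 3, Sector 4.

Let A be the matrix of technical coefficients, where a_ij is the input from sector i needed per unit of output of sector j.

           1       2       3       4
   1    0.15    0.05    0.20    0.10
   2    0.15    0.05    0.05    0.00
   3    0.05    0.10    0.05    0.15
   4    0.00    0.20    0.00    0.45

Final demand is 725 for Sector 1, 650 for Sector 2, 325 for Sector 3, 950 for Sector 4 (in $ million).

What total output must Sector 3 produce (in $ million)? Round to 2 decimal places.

x_3 = 838.99

I − A =
  [   0.85    -0.05    -0.20    -0.10]
  [  -0.15     0.95    -0.05     0.00]
  [  -0.05    -0.10     0.95    -0.15]
  [   0.00    -0.20     0.00     0.55]
Compute the cofactors C_ij = (−1)^(i+j)·(3×3 minor ij) of I−A; the adjugate is their transpose:
adj(I−A) = Cᵀ =
  [ 0.492125   0.062125   0.106875   0.118625]
  [ 0.079750   0.438625   0.039875   0.025375]
  [ 0.038875   0.074625   0.437000   0.126250]
  [ 0.029000   0.159500   0.014500   0.743125]
det(I−A) = Σ_j (I−A)_1j·C_1j = (0.85)(0.492125) + (-0.05)(0.079750) + (-0.20)(0.038875) + (-0.10)(0.029000) = 0.40364375
(I − A)⁻¹ = adj(I−A) / det(I−A) ≈
  [   1.2192     0.1539     0.2648     0.2939]
  [   0.1976     1.0867     0.0988     0.0629]
  [   0.0963     0.1849     1.0826     0.3128]
  [   0.0718     0.3952     0.0359     1.8410]
x = (I − A)⁻¹ d = adj(I−A)·d / det(I−A), with det(I−A) = 0.40364375:
  x_1 = (0.492125·725 + 0.062125·650 + 0.106875·325 + 0.118625·950) / 0.40364375 = 544.60 / 0.40364375 ≈ 1349.21
  x_2 = (0.079750·725 + 0.438625·650 + 0.039875·325 + 0.025375·950) / 0.40364375 = 379.990625 / 0.40364375 ≈ 941.40
  x_3 = (0.038875·725 + 0.074625·650 + 0.437000·325 + 0.126250·950) / 0.40364375 = 338.653125 / 0.40364375 ≈ 838.99
  x_4 = (0.029000·725 + 0.159500·650 + 0.014500·325 + 0.743125·950) / 0.40364375 = 835.38125 / 0.40364375 ≈ 2069.60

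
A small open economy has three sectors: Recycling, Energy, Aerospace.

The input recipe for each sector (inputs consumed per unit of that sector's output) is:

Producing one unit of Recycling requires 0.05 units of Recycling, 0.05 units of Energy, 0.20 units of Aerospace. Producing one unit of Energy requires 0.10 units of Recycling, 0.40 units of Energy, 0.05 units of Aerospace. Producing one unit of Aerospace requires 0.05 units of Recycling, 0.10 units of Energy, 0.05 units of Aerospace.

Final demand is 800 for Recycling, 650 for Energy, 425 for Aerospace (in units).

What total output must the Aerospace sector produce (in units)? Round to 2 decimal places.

I − A =
  [   0.95    -0.10    -0.05]
  [  -0.05     0.60    -0.10]
  [  -0.20    -0.05     0.95]
Cofactors of I−A, C_ij = (−1)^(i+j)·(minor ij) (rows/columns in the sector order above):
  C_11 = (0.60)(0.95) − (-0.10)(-0.05) = 0.5650
  C_12 = −[(-0.05)(0.95) − (-0.10)(-0.20)] = 0.0675
  C_13 = (-0.05)(-0.05) − (0.60)(-0.20) = 0.1225
  C_21 = −[(-0.10)(0.95) − (-0.05)(-0.05)] = 0.0975
  C_22 = (0.95)(0.95) − (-0.05)(-0.20) = 0.8925
  C_23 = −[(0.95)(-0.05) − (-0.10)(-0.20)] = 0.0675
  C_31 = (-0.10)(-0.10) − (-0.05)(0.60) = 0.0400
  C_32 = −[(0.95)(-0.10) − (-0.05)(-0.05)] = 0.0975
  C_33 = (0.95)(0.60) − (-0.10)(-0.05) = 0.5650
det(I−A) = Σ_j (I−A)_1j·C_1j = (0.95)(0.5650) + (-0.10)(0.0675) + (-0.05)(0.1225) = 0.523875
adj(I−A) = Cᵀ =
  [ 0.5650   0.0975   0.0400]
  [ 0.0675   0.8925   0.0975]
  [ 0.1225   0.0675   0.5650]
(I − A)⁻¹ = adj(I−A) / det(I−A) ≈
  [   1.0785     0.1861     0.0764]
  [   0.1288     1.7037     0.1861]
  [   0.2338     0.1288     1.0785]
x = (I − A)⁻¹ d = adj(I−A)·d / det(I−A), with det(I−A) = 0.523875:
  x_R = (0.5650·800 + 0.0975·650 + 0.0400·425) / 0.523875 = 532.375 / 0.523875 ≈ 1016.23
  x_E = (0.0675·800 + 0.8925·650 + 0.0975·425) / 0.523875 = 675.5625 / 0.523875 ≈ 1289.55
  x_A = (0.1225·800 + 0.0675·650 + 0.5650·425) / 0.523875 = 382.00 / 0.523875 ≈ 729.18

x_A = 729.18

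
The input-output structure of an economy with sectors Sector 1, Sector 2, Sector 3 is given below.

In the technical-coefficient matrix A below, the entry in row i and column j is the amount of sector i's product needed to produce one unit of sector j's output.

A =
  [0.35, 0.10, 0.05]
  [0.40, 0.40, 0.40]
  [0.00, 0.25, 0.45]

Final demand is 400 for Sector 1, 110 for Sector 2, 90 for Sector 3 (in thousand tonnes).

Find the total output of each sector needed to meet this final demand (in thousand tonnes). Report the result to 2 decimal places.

I − A =
  [   0.65    -0.10    -0.05]
  [  -0.40     0.60    -0.40]
  [   0.00    -0.25     0.55]
Cofactors of I−A, C_ij = (−1)^(i+j)·(minor ij) (rows/columns in the sector order above):
  C_11 = (0.60)(0.55) − (-0.40)(-0.25) = 0.2300
  C_12 = −[(-0.40)(0.55) − (-0.40)(0.00)] = 0.2200
  C_13 = (-0.40)(-0.25) − (0.60)(0.00) = 0.1000
  C_21 = −[(-0.10)(0.55) − (-0.05)(-0.25)] = 0.0675
  C_22 = (0.65)(0.55) − (-0.05)(0.00) = 0.3575
  C_23 = −[(0.65)(-0.25) − (-0.10)(0.00)] = 0.1625
  C_31 = (-0.10)(-0.40) − (-0.05)(0.60) = 0.0700
  C_32 = −[(0.65)(-0.40) − (-0.05)(-0.40)] = 0.2800
  C_33 = (0.65)(0.60) − (-0.10)(-0.40) = 0.3500
det(I−A) = Σ_j (I−A)_1j·C_1j = (0.65)(0.2300) + (-0.10)(0.2200) + (-0.05)(0.1000) = 0.1225
adj(I−A) = Cᵀ =
  [ 0.2300   0.0675   0.0700]
  [ 0.2200   0.3575   0.2800]
  [ 0.1000   0.1625   0.3500]
(I − A)⁻¹ = adj(I−A) / det(I−A) ≈
  [   1.8776     0.5510     0.5714]
  [   1.7959     2.9184     2.2857]
  [   0.8163     1.3265     2.8571]
x = (I − A)⁻¹ d = adj(I−A)·d / det(I−A), with det(I−A) = 0.1225:
  x_1 = (0.2300·400 + 0.0675·110 + 0.0700·90) / 0.1225 = 105.725 / 0.1225 ≈ 863.06
  x_2 = (0.2200·400 + 0.3575·110 + 0.2800·90) / 0.1225 = 152.525 / 0.1225 ≈ 1245.10
  x_3 = (0.1000·400 + 0.1625·110 + 0.3500·90) / 0.1225 = 89.375 / 0.1225 ≈ 729.59

x_1 = 863.06, x_2 = 1245.10, x_3 = 729.59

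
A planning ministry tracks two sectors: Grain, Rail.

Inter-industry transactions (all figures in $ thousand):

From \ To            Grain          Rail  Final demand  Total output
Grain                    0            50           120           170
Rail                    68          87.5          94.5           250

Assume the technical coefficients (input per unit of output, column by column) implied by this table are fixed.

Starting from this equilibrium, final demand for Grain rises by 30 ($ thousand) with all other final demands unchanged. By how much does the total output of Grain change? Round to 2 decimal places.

Technical coefficients a_ij = z_ij / X_j:
  a_GG = 0/170 = 0.00, a_RG = 68/170 = 0.40
  a_GR = 50/250 = 0.20, a_RR = 87.5/250 = 0.35
I − A =
  [   1.00    -0.20]
  [  -0.40     0.65]
det(I−A) = (1.00)(0.65) − (-0.20)(-0.40) = 0.5700
adj(I−A) = [[0.65, 0.20], [0.40, 1.00]]
(I − A)⁻¹ = adj(I−A) / det(I−A) ≈
  [   1.1404     0.3509]
  [   0.7018     1.7544]
Δx = (I − A)⁻¹ Δd with Δd having +30 in the Grain component and 0 elsewhere.
So Δx_G = L_GG · (+30), where L_GG = adj(I−A)_GG / det(I−A) = 0.65 / 0.5700.
Δx_G = 0.65 × (+30) / 0.5700 = 19.50 / 0.5700 ≈ 34.21.

Δx_G = 34.21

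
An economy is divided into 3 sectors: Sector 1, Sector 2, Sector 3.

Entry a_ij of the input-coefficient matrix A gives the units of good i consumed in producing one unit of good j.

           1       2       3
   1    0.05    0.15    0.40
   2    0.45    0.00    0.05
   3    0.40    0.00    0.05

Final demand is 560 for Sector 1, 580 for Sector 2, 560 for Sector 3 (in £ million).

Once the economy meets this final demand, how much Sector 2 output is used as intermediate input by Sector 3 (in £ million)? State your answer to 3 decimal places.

z_23 = 55.747

I − A =
  [   0.95    -0.15    -0.40]
  [  -0.45     1.00    -0.05]
  [  -0.40     0.00     0.95]
Cofactors of I−A, C_ij = (−1)^(i+j)·(minor ij) (rows/columns in the sector order above):
  C_11 = (1.00)(0.95) − (-0.05)(0.00) = 0.9500
  C_12 = −[(-0.45)(0.95) − (-0.05)(-0.40)] = 0.4475
  C_13 = (-0.45)(0.00) − (1.00)(-0.40) = 0.4000
  C_21 = −[(-0.15)(0.95) − (-0.40)(0.00)] = 0.1425
  C_22 = (0.95)(0.95) − (-0.40)(-0.40) = 0.7425
  C_23 = −[(0.95)(0.00) − (-0.15)(-0.40)] = 0.0600
  C_31 = (-0.15)(-0.05) − (-0.40)(1.00) = 0.4075
  C_32 = −[(0.95)(-0.05) − (-0.40)(-0.45)] = 0.2275
  C_33 = (0.95)(1.00) − (-0.15)(-0.45) = 0.8825
det(I−A) = Σ_j (I−A)_1j·C_1j = (0.95)(0.9500) + (-0.15)(0.4475) + (-0.40)(0.4000) = 0.675375
adj(I−A) = Cᵀ =
  [ 0.9500   0.1425   0.4075]
  [ 0.4475   0.7425   0.2275]
  [ 0.4000   0.0600   0.8825]
(I − A)⁻¹ = adj(I−A) / det(I−A) ≈
  [   1.4066     0.2110     0.6034]
  [   0.6626     1.0994     0.3368]
  [   0.5923     0.0888     1.3067]
First solve x = (I − A)⁻¹ d = adj(I−A)·d / det(I−A); in particular x_3 = (0.4000·560 + 0.0600·580 + 0.8825·560) / 0.675375 = 753.00 / 0.675375 ≈ 1114.93615.
Intermediate flow from 2 to 3: z_23 = a_23 · x_3 = 0.05 × 753.00 / 0.675375 = 37.65 / 0.675375 ≈ 55.747.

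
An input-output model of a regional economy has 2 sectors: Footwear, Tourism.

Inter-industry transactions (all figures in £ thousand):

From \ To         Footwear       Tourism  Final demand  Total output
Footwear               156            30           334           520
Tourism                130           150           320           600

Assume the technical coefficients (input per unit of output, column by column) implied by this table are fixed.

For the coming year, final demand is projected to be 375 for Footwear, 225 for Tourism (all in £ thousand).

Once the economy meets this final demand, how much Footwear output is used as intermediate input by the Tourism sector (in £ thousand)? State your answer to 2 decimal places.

z_12 = 24.51

Technical coefficients a_ij = z_ij / X_j:
  a_11 = 156/520 = 0.30, a_21 = 130/520 = 0.25
  a_12 = 30/600 = 0.05, a_22 = 150/600 = 0.25
I − A =
  [   0.70    -0.05]
  [  -0.25     0.75]
det(I−A) = (0.70)(0.75) − (-0.05)(-0.25) = 0.5125
adj(I−A) = [[0.75, 0.05], [0.25, 0.70]]
(I − A)⁻¹ = adj(I−A) / det(I−A) ≈
  [   1.4634     0.0976]
  [   0.4878     1.3659]
First solve x = (I − A)⁻¹ d = adj(I−A)·d / det(I−A); in particular x_2 = (0.25·375 + 0.70·225) / 0.5125 = 251.25 / 0.5125 ≈ 490.2439.
Intermediate flow from 1 to 2: z_12 = a_12 · x_2 = 0.05 × 251.25 / 0.5125 = 12.5625 / 0.5125 ≈ 24.51.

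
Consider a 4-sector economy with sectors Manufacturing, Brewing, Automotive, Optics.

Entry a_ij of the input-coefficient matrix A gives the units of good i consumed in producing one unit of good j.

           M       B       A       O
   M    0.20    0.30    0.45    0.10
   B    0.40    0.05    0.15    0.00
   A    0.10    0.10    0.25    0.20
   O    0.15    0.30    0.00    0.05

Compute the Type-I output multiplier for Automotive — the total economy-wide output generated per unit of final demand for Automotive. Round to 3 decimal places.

m_A = 4.474

I − A =
  [   0.80    -0.30    -0.45    -0.10]
  [  -0.40     0.95    -0.15     0.00]
  [  -0.10    -0.10     0.75    -0.20]
  [  -0.15    -0.30     0.00     0.95]
Compute the cofactors C_ij = (−1)^(i+j)·(3×3 minor ij) of I−A; the adjugate is their transpose:
adj(I−A) = Cᵀ =
  [ 0.653625   0.306000   0.453375   0.164250]
  [ 0.303750   0.502500   0.282750   0.091500]
  [ 0.180750   0.163000   0.581750   0.141500]
  [ 0.199125   0.207000   0.160875   0.402750]
det(I−A) = Σ_j (I−A)_1j·C_1j = (0.80)(0.653625) + (-0.30)(0.303750) + (-0.45)(0.180750) + (-0.10)(0.199125) = 0.330525
(I − A)⁻¹ = adj(I−A) / det(I−A) ≈
  [   1.9775     0.9258     1.3717     0.4969]
  [   0.9190     1.5203     0.8555     0.2768]
  [   0.5469     0.4932     1.7601     0.4281]
  [   0.6025     0.6263     0.4867     1.2185]
The output multiplier for sector j is the column-j sum of the Leontief inverse (I − A)⁻¹ = adj(I−A) / det(I−A).
Column A of adj(I−A): (0.453375, 0.282750, 0.581750, 0.160875); det(I−A) = 0.330525.
m_A = (0.453375 + 0.282750 + 0.581750 + 0.160875) / 0.330525 = 1.47875 / 0.330525 ≈ 4.474.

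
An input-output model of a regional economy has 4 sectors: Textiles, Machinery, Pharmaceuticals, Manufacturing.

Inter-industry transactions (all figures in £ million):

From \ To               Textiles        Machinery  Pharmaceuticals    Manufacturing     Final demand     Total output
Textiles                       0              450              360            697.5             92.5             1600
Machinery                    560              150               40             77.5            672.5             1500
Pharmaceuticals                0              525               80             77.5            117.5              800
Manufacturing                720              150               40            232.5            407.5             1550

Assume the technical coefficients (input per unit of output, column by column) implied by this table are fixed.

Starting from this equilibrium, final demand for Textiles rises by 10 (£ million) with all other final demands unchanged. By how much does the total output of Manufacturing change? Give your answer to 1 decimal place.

Δx_4 = 11.5

Technical coefficients a_ij = z_ij / X_j:
  a_11 = 0/1600 = 0.00, a_21 = 560/1600 = 0.35, a_31 = 0/1600 = 0.00, a_41 = 720/1600 = 0.45
  a_12 = 450/1500 = 0.30, a_22 = 150/1500 = 0.10, a_32 = 525/1500 = 0.35, a_42 = 150/1500 = 0.10
  a_13 = 360/800 = 0.45, a_23 = 40/800 = 0.05, a_33 = 80/800 = 0.10, a_43 = 40/800 = 0.05
  a_14 = 697.5/1550 = 0.45, a_24 = 77.5/1550 = 0.05, a_34 = 77.5/1550 = 0.05, a_44 = 232.5/1550 = 0.15
I − A =
  [   1.00    -0.30    -0.45    -0.45]
  [  -0.35     0.90    -0.05    -0.05]
  [   0.00    -0.35     0.90    -0.05]
  [  -0.45    -0.10    -0.05     0.85]
Compute the cofactors C_ij = (−1)^(i+j)·(3×3 minor ij) of I−A; the adjugate is their transpose:
adj(I−A) = Cᵀ =
  [ 0.665750   0.413250   0.378000   0.399000]
  [ 0.288250   0.570125   0.186750   0.197125]
  [ 0.134000   0.238375   0.466000   0.112375]
  [ 0.394250   0.299875   0.249500   0.642875]
det(I−A) = Σ_j (I−A)_1j·C_1j = (1.00)(0.665750) + (-0.30)(0.288250) + (-0.45)(0.134000) + (-0.45)(0.394250) = 0.3415625
(I − A)⁻¹ = adj(I−A) / det(I−A) ≈
  [   1.9491     1.2099     1.1067     1.1682]
  [   0.8439     1.6692     0.5468     0.5771]
  [   0.3923     0.6979     1.3643     0.3290]
  [   1.1543     0.8780     0.7305     1.8822]
Δx = (I − A)⁻¹ Δd with Δd having +10 in the Textiles component and 0 elsewhere.
So Δx_4 = L_41 · (+10), where L_41 = adj(I−A)_41 / det(I−A) = 0.394250 / 0.3415625.
Δx_4 = 0.394250 × (+10) / 0.3415625 = 3.9425 / 0.3415625 ≈ 11.5.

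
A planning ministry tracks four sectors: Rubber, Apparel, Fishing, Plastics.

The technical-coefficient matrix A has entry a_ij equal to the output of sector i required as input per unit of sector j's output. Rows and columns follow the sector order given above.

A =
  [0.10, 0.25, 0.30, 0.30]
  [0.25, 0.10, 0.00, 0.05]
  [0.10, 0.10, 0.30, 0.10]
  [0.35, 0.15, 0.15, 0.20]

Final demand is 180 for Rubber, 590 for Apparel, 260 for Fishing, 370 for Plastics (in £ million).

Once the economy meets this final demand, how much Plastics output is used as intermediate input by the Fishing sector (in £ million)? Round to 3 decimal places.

I − A =
  [   0.90    -0.25    -0.30    -0.30]
  [  -0.25     0.90     0.00    -0.05]
  [  -0.10    -0.10     0.70    -0.10]
  [  -0.35    -0.15    -0.15     0.80]
Compute the cofactors C_ij = (−1)^(i+j)·(3×3 minor ij) of I−A; the adjugate is their transpose:
adj(I−A) = Cᵀ =
  [ 0.484500   0.200750   0.256125   0.226250]
  [ 0.149250   0.378000   0.083250   0.090000]
  [ 0.128250   0.108250   0.481125   0.115000]
  [ 0.264000   0.179000   0.217875   0.488750]
det(I−A) = Σ_j (I−A)_1j·C_1j = (0.90)(0.484500) + (-0.25)(0.149250) + (-0.30)(0.128250) + (-0.30)(0.264000) = 0.2810625
(I − A)⁻¹ = adj(I−A) / det(I−A) ≈
  [   1.7238     0.7143     0.9113     0.8050]
  [   0.5310     1.3449     0.2962     0.3202]
  [   0.4563     0.3851     1.7118     0.4092]
  [   0.9393     0.6369     0.7752     1.7389]
First solve x = (I − A)⁻¹ d = adj(I−A)·d / det(I−A); in particular x_F = (0.128250·180 + 0.108250·590 + 0.481125·260 + 0.115000·370) / 0.2810625 = 254.595 / 0.2810625 ≈ 905.83055.
Intermediate flow from P to F: z_PF = a_PF · x_F = 0.15 × 254.595 / 0.2810625 = 38.18925 / 0.2810625 ≈ 135.875.

z_PF = 135.875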